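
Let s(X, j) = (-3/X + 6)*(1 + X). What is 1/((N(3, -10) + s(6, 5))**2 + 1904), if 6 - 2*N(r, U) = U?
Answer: 4/16265 ≈ 0.00024593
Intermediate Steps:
N(r, U) = 3 - U/2
s(X, j) = (1 + X)*(6 - 3/X) (s(X, j) = (6 - 3/X)*(1 + X) = (1 + X)*(6 - 3/X))
1/((N(3, -10) + s(6, 5))**2 + 1904) = 1/(((3 - 1/2*(-10)) + (3 - 3/6 + 6*6))**2 + 1904) = 1/(((3 + 5) + (3 - 3*1/6 + 36))**2 + 1904) = 1/((8 + (3 - 1/2 + 36))**2 + 1904) = 1/((8 + 77/2)**2 + 1904) = 1/((93/2)**2 + 1904) = 1/(8649/4 + 1904) = 1/(16265/4) = 4/16265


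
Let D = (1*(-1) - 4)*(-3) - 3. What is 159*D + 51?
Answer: 1959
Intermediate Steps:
D = 12 (D = (-1 - 4)*(-3) - 3 = -5*(-3) - 3 = 15 - 3 = 12)
159*D + 51 = 159*12 + 51 = 1908 + 51 = 1959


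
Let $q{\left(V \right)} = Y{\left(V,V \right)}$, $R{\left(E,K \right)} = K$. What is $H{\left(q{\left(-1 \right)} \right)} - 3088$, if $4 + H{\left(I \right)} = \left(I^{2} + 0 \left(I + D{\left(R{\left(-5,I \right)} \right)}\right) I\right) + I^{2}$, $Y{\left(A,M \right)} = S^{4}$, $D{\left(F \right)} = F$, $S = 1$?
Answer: $-3090$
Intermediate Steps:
$Y{\left(A,M \right)} = 1$ ($Y{\left(A,M \right)} = 1^{4} = 1$)
$q{\left(V \right)} = 1$
$H{\left(I \right)} = -4 + 2 I^{2}$ ($H{\left(I \right)} = -4 + \left(\left(I^{2} + 0 \left(I + I\right) I\right) + I^{2}\right) = -4 + \left(\left(I^{2} + 0 \cdot 2 I I\right) + I^{2}\right) = -4 + \left(\left(I^{2} + 0 I\right) + I^{2}\right) = -4 + \left(\left(I^{2} + 0\right) + I^{2}\right) = -4 + \left(I^{2} + I^{2}\right) = -4 + 2 I^{2}$)
$H{\left(q{\left(-1 \right)} \right)} - 3088 = \left(-4 + 2 \cdot 1^{2}\right) - 3088 = \left(-4 + 2 \cdot 1\right) - 3088 = \left(-4 + 2\right) - 3088 = -2 - 3088 = -3090$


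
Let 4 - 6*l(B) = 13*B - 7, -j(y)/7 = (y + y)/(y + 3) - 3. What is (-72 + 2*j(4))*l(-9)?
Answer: -2944/3 ≈ -981.33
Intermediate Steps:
j(y) = 21 - 14*y/(3 + y) (j(y) = -7*((y + y)/(y + 3) - 3) = -7*((2*y)/(3 + y) - 3) = -7*(2*y/(3 + y) - 3) = -7*(-3 + 2*y/(3 + y)) = 21 - 14*y/(3 + y))
l(B) = 11/6 - 13*B/6 (l(B) = ⅔ - (13*B - 7)/6 = ⅔ - (-7 + 13*B)/6 = ⅔ + (7/6 - 13*B/6) = 11/6 - 13*B/6)
(-72 + 2*j(4))*l(-9) = (-72 + 2*(7*(9 + 4)/(3 + 4)))*(11/6 - 13/6*(-9)) = (-72 + 2*(7*13/7))*(11/6 + 39/2) = (-72 + 2*(7*(⅐)*13))*(64/3) = (-72 + 2*13)*(64/3) = (-72 + 26)*(64/3) = -46*64/3 = -2944/3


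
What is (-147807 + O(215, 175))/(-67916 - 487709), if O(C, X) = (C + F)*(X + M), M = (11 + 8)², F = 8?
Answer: 28279/555625 ≈ 0.050896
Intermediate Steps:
M = 361 (M = 19² = 361)
O(C, X) = (8 + C)*(361 + X) (O(C, X) = (C + 8)*(X + 361) = (8 + C)*(361 + X))
(-147807 + O(215, 175))/(-67916 - 487709) = (-147807 + (2888 + 8*175 + 361*215 + 215*175))/(-67916 - 487709) = (-147807 + (2888 + 1400 + 77615 + 37625))/(-555625) = (-147807 + 119528)*(-1/555625) = -28279*(-1/555625) = 28279/555625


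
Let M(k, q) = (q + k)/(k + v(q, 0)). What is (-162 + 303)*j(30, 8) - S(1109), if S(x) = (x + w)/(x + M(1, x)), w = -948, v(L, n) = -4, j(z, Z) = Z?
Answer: 833431/739 ≈ 1127.8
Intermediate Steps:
M(k, q) = (k + q)/(-4 + k) (M(k, q) = (q + k)/(k - 4) = (k + q)/(-4 + k))
S(x) = (-948 + x)/(-1/3 + 2*x/3) (S(x) = (x - 948)/(x + (1 + x)/(-4 + 1)) = (-948 + x)/(x + (1 + x)/(-3)) = (-948 + x)/(x - (1 + x)/3) = (-948 + x)/(x + (-1/3 - x/3)) = (-948 + x)/(-1/3 + 2*x/3))
(-162 + 303)*j(30, 8) - S(1109) = (-162 + 303)*8 - 3*(-948 + 1109)/(-1 + 2*1109) = 141*8 - 3*161/(-1 + 2218) = 1128 - 3*161/2217 = 1128 - 1*161/739 = 1128 - 161/739 = 833431/739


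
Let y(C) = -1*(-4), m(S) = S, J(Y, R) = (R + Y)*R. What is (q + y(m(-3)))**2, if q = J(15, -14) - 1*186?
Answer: 38416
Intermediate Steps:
J(Y, R) = R*(R + Y)
y(C) = 4
q = -200 (q = -14*(-14 + 15) - 1*186 = -14*1 - 186 = -14 - 186 = -200)
(q + y(m(-3)))**2 = (-200 + 4)**2 = (-196)**2 = 38416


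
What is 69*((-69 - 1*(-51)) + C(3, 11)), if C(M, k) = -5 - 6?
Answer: -2001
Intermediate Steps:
C(M, k) = -11
69*((-69 - 1*(-51)) + C(3, 11)) = 69*((-69 - 1*(-51)) - 11) = 69*((-69 + 51) - 11) = 69*(-18 - 11) = 69*(-29) = -2001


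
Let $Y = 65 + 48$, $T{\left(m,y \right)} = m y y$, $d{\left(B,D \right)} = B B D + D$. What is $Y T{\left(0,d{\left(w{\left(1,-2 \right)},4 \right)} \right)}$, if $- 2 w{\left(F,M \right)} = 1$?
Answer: $0$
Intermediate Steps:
$w{\left(F,M \right)} = - \frac{1}{2}$ ($w{\left(F,M \right)} = \left(- \frac{1}{2}\right) 1 = - \frac{1}{2}$)
$d{\left(B,D \right)} = D + D B^{2}$ ($d{\left(B,D \right)} = B^{2} D + D = D B^{2} + D = D + D B^{2}$)
$T{\left(m,y \right)} = m y^{2}$
$Y = 113$
$Y T{\left(0,d{\left(w{\left(1,-2 \right)},4 \right)} \right)} = 113 \cdot 0 \left(4 \left(1 + \left(- \frac{1}{2}\right)^{2}\right)\right)^{2} = 113 \cdot 0 \left(4 \left(1 + \frac{1}{4}\right)\right)^{2} = 113 \cdot 0 \left(4 \cdot \frac{5}{4}\right)^{2} = 113 \cdot 0 \cdot 5^{2} = 113 \cdot 0 \cdot 25 = 113 \cdot 0 = 0$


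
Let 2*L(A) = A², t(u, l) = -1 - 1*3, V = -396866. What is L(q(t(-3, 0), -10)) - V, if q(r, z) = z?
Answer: 396916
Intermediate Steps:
t(u, l) = -4 (t(u, l) = -1 - 3 = -4)
L(A) = A²/2
L(q(t(-3, 0), -10)) - V = (½)*(-10)² - 1*(-396866) = (½)*100 + 396866 = 50 + 396866 = 396916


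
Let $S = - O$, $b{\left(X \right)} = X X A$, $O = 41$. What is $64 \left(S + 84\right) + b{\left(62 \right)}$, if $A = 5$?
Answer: $21972$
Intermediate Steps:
$b{\left(X \right)} = 5 X^{2}$ ($b{\left(X \right)} = X X 5 = X^{2} \cdot 5 = 5 X^{2}$)
$S = -41$ ($S = \left(-1\right) 41 = -41$)
$64 \left(S + 84\right) + b{\left(62 \right)} = 64 \left(-41 + 84\right) + 5 \cdot 62^{2} = 64 \cdot 43 + 5 \cdot 3844 = 2752 + 19220 = 21972$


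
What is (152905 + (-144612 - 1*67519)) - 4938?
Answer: -64164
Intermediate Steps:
(152905 + (-144612 - 1*67519)) - 4938 = (152905 + (-144612 - 67519)) - 4938 = (152905 - 212131) - 4938 = -59226 - 4938 = -64164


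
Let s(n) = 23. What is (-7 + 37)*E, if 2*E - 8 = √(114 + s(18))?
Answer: 120 + 15*√137 ≈ 295.57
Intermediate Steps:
E = 4 + √137/2 (E = 4 + √(114 + 23)/2 = 4 + √137/2 ≈ 9.8524)
(-7 + 37)*E = (-7 + 37)*(4 + √137/2) = 30*(4 + √137/2) = 120 + 15*√137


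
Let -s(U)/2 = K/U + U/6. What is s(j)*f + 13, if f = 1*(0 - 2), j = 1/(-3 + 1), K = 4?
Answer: -58/3 ≈ -19.333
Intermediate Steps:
j = -1/2 (j = 1/(-2) = -1/2 ≈ -0.50000)
s(U) = -8/U - U/3 (s(U) = -2*(4/U + U/6) = -8/U - U/3)
f = -2 (f = 1*(-2) = -2)
s(j)*f + 13 = (-8/(-1/2) - 1/3*(-1/2))*(-2) + 13 = (-8*(-2) + 1/6)*(-2) + 13 = (16 + 1/6)*(-2) + 13 = (97/6)*(-2) + 13 = -97/3 + 13 = -58/3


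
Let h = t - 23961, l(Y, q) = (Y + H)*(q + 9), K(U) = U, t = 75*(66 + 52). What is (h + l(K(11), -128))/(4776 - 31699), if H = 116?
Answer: 30224/26923 ≈ 1.1226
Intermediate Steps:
t = 8850 (t = 75*118 = 8850)
l(Y, q) = (9 + q)*(116 + Y) (l(Y, q) = (Y + 116)*(q + 9) = (116 + Y)*(9 + q) = (9 + q)*(116 + Y))
h = -15111 (h = 8850 - 23961 = -15111)
(h + l(K(11), -128))/(4776 - 31699) = (-15111 + (1044 + 9*11 + 116*(-128) + 11*(-128)))/(4776 - 31699) = (-15111 + (1044 + 99 - 14848 - 1408))/(-26923) = (-15111 - 15113)*(-1/26923) = -30224*(-1/26923) = 30224/26923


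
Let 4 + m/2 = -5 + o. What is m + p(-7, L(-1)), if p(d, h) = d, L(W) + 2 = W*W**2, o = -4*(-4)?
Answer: 7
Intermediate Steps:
o = 16
L(W) = -2 + W**3 (L(W) = -2 + W*W**2 = -2 + W**3)
m = 14 (m = -8 + 2*(-5 + 16) = -8 + 2*11 = -8 + 22 = 14)
m + p(-7, L(-1)) = 14 - 7 = 7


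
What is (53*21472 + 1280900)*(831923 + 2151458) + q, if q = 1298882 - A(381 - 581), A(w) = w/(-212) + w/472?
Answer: 22566149767034881/3127 ≈ 7.2166e+12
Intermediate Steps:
A(w) = -65*w/25016 (A(w) = w*(-1/212) + w*(1/472) = -w/212 + w/472 = -65*w/25016)
q = 4061602389/3127 (q = 1298882 - (-65)*(381 - 581)/25016 = 1298882 - (-65)*(-200)/25016 = 1298882 - 1*1625/3127 = 1298882 - 1625/3127 = 4061602389/3127 ≈ 1.2989e+6)
(53*21472 + 1280900)*(831923 + 2151458) + q = (53*21472 + 1280900)*(831923 + 2151458) + 4061602389/3127 = (1138016 + 1280900)*2983381 + 4061602389/3127 = 2418916*2983381 + 4061602389/3127 = 7216548034996 + 4061602389/3127 = 22566149767034881/3127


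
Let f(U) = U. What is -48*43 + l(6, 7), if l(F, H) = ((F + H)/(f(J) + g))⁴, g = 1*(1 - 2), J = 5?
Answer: -499823/256 ≈ -1952.4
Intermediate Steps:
g = -1 (g = 1*(-1) = -1)
l(F, H) = (F/4 + H/4)⁴ (l(F, H) = ((F + H)/(5 - 1))⁴ = ((F + H)/4)⁴ = ((F + H)*(¼))⁴ = (F/4 + H/4)⁴)
-48*43 + l(6, 7) = -48*43 + (6 + 7)⁴/256 = -2064 + (1/256)*13⁴ = -2064 + (1/256)*28561 = -2064 + 28561/256 = -499823/256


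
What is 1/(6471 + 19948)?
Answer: 1/26419 ≈ 3.7852e-5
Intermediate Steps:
1/(6471 + 19948) = 1/26419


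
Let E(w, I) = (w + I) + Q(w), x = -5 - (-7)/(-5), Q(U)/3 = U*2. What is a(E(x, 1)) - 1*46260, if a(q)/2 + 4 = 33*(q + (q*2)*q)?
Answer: 5101882/25 ≈ 2.0408e+5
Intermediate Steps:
Q(U) = 6*U (Q(U) = 3*(U*2) = 3*(2*U) = 6*U)
x = -32/5 (x = -5 - (-7)*(-1)/5 = -5 - 1*7/5 = -5 - 7/5 = -32/5 ≈ -6.4000)
E(w, I) = I + 7*w (E(w, I) = (w + I) + 6*w = (I + w) + 6*w = I + 7*w)
a(q) = -8 + 66*q + 132*q² (a(q) = -8 + 2*(33*(q + (q*2)*q)) = -8 + 2*(33*(q + (2*q)*q)) = -8 + 2*(33*(q + 2*q²)) = -8 + 2*(33*q + 66*q²) = -8 + (66*q + 132*q²) = -8 + 66*q + 132*q²)
a(E(x, 1)) - 1*46260 = (-8 + 66*(1 + 7*(-32/5)) + 132*(1 + 7*(-32/5))²) - 1*46260 = (-8 + 66*(1 - 224/5) + 132*(1 - 224/5)²) - 46260 = (-8 + 66*(-219/5) + 132*(-219/5)²) - 46260 = (-8 - 14454/5 + 132*(47961/25)) - 46260 = (-8 - 14454/5 + 6330852/25) - 46260 = 6258382/25 - 46260 = 5101882/25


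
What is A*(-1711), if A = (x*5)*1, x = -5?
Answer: 42775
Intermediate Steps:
A = -25 (A = -5*5*1 = -25*1 = -25)
A*(-1711) = -25*(-1711) = 42775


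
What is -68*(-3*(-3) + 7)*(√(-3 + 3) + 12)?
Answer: -13056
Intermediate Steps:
-68*(-3*(-3) + 7)*(√(-3 + 3) + 12) = -68*(9 + 7)*(√0 + 12) = -1088*(0 + 12) = -1088*12 = -68*192 = -13056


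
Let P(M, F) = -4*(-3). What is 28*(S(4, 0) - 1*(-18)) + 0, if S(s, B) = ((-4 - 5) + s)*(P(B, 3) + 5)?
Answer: -1876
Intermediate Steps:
P(M, F) = 12
S(s, B) = -153 + 17*s (S(s, B) = ((-4 - 5) + s)*(12 + 5) = (-9 + s)*17 = -153 + 17*s)
28*(S(4, 0) - 1*(-18)) + 0 = 28*((-153 + 17*4) - 1*(-18)) + 0 = 28*((-153 + 68) + 18) + 0 = 28*(-85 + 18) + 0 = 28*(-67) + 0 = -1876 + 0 = -1876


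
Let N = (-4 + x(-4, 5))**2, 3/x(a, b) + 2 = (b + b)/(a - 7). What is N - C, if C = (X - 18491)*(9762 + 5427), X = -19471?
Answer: 590443359553/1024 ≈ 5.7661e+8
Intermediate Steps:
C = -576604818 (C = (-19471 - 18491)*(9762 + 5427) = -37962*15189 = -576604818)
x(a, b) = 3/(-2 + 2*b/(-7 + a)) (x(a, b) = 3/(-2 + (b + b)/(a - 7)) = 3/(-2 + (2*b)/(-7 + a)) = 3/(-2 + 2*b/(-7 + a)))
N = 25921/1024 (N = (-4 + 3*(-7 - 4)/(2*(7 + 5 - 1*(-4))))**2 = (-4 + (3/2)*(-11)/(7 + 5 + 4))**2 = (-4 + (3/2)*(-11)/16)**2 = (-4 + (3/2)*(1/16)*(-11))**2 = (-4 - 33/32)**2 = (-161/32)**2 = 25921/1024 ≈ 25.313)
N - C = 25921/1024 - 1*(-576604818) = 25921/1024 + 576604818 = 590443359553/1024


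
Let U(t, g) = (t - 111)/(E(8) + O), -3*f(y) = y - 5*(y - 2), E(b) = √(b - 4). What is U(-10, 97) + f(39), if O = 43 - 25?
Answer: 2557/60 ≈ 42.617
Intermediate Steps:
E(b) = √(-4 + b)
O = 18
f(y) = -10/3 + 4*y/3 (f(y) = -(y - 5*(y - 2))/3 = -(y - 5*(-2 + y))/3 = -(y - (-10 + 5*y))/3 = -(y + (10 - 5*y))/3 = -(10 - 4*y)/3 = -10/3 + 4*y/3)
U(t, g) = -111/20 + t/20 (U(t, g) = (t - 111)/(√(-4 + 8) + 18) = (-111 + t)/(√4 + 18) = (-111 + t)/(2 + 18) = (-111 + t)/20 = (-111 + t)*(1/20) = -111/20 + t/20)
U(-10, 97) + f(39) = (-111/20 + (1/20)*(-10)) + (-10/3 + (4/3)*39) = (-111/20 - ½) + (-10/3 + 52) = -121/20 + 146/3 = 2557/60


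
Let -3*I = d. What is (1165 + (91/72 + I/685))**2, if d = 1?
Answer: 3308563169452321/2432462400 ≈ 1.3602e+6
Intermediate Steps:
I = -1/3 (I = -1/3*1 = -1/3 ≈ -0.33333)
(1165 + (91/72 + I/685))**2 = (1165 + (91/72 - 1/3/685))**2 = (1165 + (91*(1/72) - 1/3*1/685))**2 = (1165 + (91/72 - 1/2055))**2 = (1165 + 62311/49320)**2 = (57520111/49320)**2 = 3308563169452321/2432462400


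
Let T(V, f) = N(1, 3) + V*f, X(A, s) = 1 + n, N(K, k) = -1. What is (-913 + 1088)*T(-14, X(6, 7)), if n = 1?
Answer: -5075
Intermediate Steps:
X(A, s) = 2 (X(A, s) = 1 + 1 = 2)
T(V, f) = -1 + V*f
(-913 + 1088)*T(-14, X(6, 7)) = (-913 + 1088)*(-1 - 14*2) = 175*(-1 - 28) = 175*(-29) = -5075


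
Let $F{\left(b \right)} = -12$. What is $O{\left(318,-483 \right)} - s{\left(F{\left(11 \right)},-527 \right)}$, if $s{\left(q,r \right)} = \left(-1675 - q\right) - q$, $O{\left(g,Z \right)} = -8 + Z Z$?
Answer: $234932$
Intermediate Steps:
$O{\left(g,Z \right)} = -8 + Z^{2}$
$s{\left(q,r \right)} = -1675 - 2 q$
$O{\left(318,-483 \right)} - s{\left(F{\left(11 \right)},-527 \right)} = \left(-8 + \left(-483\right)^{2}\right) - \left(-1675 - -24\right) = \left(-8 + 233289\right) - \left(-1675 + 24\right) = 233281 - -1651 = 233281 + 1651 = 234932$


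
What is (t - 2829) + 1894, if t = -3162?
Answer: -4097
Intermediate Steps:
(t - 2829) + 1894 = (-3162 - 2829) + 1894 = -5991 + 1894 = -4097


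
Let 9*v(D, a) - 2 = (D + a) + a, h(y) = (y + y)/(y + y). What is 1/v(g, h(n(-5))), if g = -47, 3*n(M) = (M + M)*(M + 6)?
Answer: -9/43 ≈ -0.20930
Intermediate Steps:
n(M) = 2*M*(6 + M)/3 (n(M) = ((M + M)*(M + 6))/3 = ((2*M)*(6 + M))/3 = (2*M*(6 + M))/3 = 2*M*(6 + M)/3)
h(y) = 1 (h(y) = (2*y)/((2*y)) = (2*y)*(1/(2*y)) = 1)
v(D, a) = 2/9 + D/9 + 2*a/9 (v(D, a) = 2/9 + ((D + a) + a)/9 = 2/9 + (D + 2*a)/9 = 2/9 + (D/9 + 2*a/9) = 2/9 + D/9 + 2*a/9)
1/v(g, h(n(-5))) = 1/(2/9 + (⅑)*(-47) + (2/9)*1) = 1/(2/9 - 47/9 + 2/9) = 1/(-43/9) = -9/43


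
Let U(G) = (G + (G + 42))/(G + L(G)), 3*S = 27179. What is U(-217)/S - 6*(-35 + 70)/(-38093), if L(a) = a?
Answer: 180135102/32095219057 ≈ 0.0056125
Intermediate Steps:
S = 27179/3 (S = (⅓)*27179 = 27179/3 ≈ 9059.7)
U(G) = (42 + 2*G)/(2*G) (U(G) = (G + (G + 42))/(G + G) = (G + (42 + G))/((2*G)) = (42 + 2*G)*(1/(2*G)) = (42 + 2*G)/(2*G))
U(-217)/S - 6*(-35 + 70)/(-38093) = ((21 - 217)/(-217))/(27179/3) - 6*(-35 + 70)/(-38093) = -1/217*(-196)*(3/27179) - 6*35*(-1/38093) = (28/31)*(3/27179) - 210*(-1/38093) = 84/842549 + 210/38093 = 180135102/32095219057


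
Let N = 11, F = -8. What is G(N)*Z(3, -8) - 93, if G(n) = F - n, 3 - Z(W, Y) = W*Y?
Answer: -606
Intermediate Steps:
Z(W, Y) = 3 - W*Y
G(n) = -8 - n
G(N)*Z(3, -8) - 93 = (-8 - 1*11)*(3 - 1*3*(-8)) - 93 = (-8 - 11)*(3 + 24) - 93 = -19*27 - 93 = -513 - 93 = -606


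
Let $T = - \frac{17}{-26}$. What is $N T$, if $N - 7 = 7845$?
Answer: $5134$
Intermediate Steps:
$N = 7852$ ($N = 7 + 7845 = 7852$)
$T = \frac{17}{26}$ ($T = \left(-17\right) \left(- \frac{1}{26}\right) = \frac{17}{26} \approx 0.65385$)
$N T = 7852 \cdot \frac{17}{26} = 5134$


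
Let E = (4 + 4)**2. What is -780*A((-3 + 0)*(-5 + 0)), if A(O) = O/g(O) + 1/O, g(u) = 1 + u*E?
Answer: -61672/961 ≈ -64.175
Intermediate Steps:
E = 64 (E = 8**2 = 64)
g(u) = 1 + 64*u (g(u) = 1 + u*64 = 1 + 64*u)
A(O) = 1/O + O/(1 + 64*O) (A(O) = O/(1 + 64*O) + 1/O = 1/O + O/(1 + 64*O))
-780*A((-3 + 0)*(-5 + 0)) = -780*(1 + ((-3 + 0)*(-5 + 0))**2 + 64*((-3 + 0)*(-5 + 0)))/(((-3 + 0)*(-5 + 0))*(1 + 64*((-3 + 0)*(-5 + 0)))) = -780*(1 + (-3*(-5))**2 + 64*(-3*(-5)))/(((-3*(-5)))*(1 + 64*(-3*(-5)))) = -780*(1 + 15**2 + 64*15)/(15*(1 + 64*15)) = -52*(1 + 225 + 960)/(1 + 960) = -52*1186/961 = -780*1186/14415 = -61672/961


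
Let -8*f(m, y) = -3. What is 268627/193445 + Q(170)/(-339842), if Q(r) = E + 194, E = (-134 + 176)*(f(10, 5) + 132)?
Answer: 360710811061/262962942760 ≈ 1.3717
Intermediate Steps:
f(m, y) = 3/8 (f(m, y) = -1/8*(-3) = 3/8)
E = 22239/4 (E = (-134 + 176)*(3/8 + 132) = 42*(1059/8) = 22239/4 ≈ 5559.8)
Q(r) = 23015/4 (Q(r) = 22239/4 + 194 = 23015/4)
268627/193445 + Q(170)/(-339842) = 268627/193445 + (23015/4)/(-339842) = 268627*(1/193445) + (23015/4)*(-1/339842) = 268627/193445 - 23015/1359368 = 360710811061/262962942760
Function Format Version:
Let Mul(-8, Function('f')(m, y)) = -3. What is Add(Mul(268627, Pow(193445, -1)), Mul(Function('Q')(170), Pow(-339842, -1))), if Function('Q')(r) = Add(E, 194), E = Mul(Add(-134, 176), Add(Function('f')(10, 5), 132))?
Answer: Rational(360710811061, 262962942760) ≈ 1.3717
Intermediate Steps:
Function('f')(m, y) = Rational(3, 8) (Function('f')(m, y) = Mul(Rational(-1, 8), -3) = Rational(3, 8))
E = Rational(22239, 4) (E = Mul(Add(-134, 176), Add(Rational(3, 8), 132)) = Mul(42, Rational(1059, 8)) = Rational(22239, 4) ≈ 5559.8)
Function('Q')(r) = Rational(23015, 4) (Function('Q')(r) = Add(Rational(22239, 4), 194) = Rational(23015, 4))
Add(Mul(268627, Pow(193445, -1)), Mul(Function('Q')(170), Pow(-339842, -1))) = Add(Mul(268627, Pow(193445, -1)), Mul(Rational(23015, 4), Pow(-339842, -1))) = Add(Mul(268627, Rational(1, 193445)), Mul(Rational(23015, 4), Rational(-1, 339842))) = Add(Rational(268627, 193445), Rational(-23015, 1359368)) = Rational(360710811061, 262962942760)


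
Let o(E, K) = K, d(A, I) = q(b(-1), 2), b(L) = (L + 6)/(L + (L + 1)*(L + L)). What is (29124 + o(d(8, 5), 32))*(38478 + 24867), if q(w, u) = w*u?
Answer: 1846886820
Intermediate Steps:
b(L) = (6 + L)/(L + 2*L*(1 + L)) (b(L) = (6 + L)/(L + (1 + L)*(2*L)) = (6 + L)/(L + 2*L*(1 + L)))
q(w, u) = u*w
d(A, I) = -10 (d(A, I) = 2*((6 - 1)/((-1)*(3 + 2*(-1)))) = 2*(-1*5/(3 - 2)) = 2*(-1*5/1) = 2*(-1*1*5) = 2*(-5) = -10)
(29124 + o(d(8, 5), 32))*(38478 + 24867) = (29124 + 32)*(38478 + 24867) = 29156*63345 = 1846886820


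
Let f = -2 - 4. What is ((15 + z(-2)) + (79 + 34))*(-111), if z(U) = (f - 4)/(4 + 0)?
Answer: -27861/2 ≈ -13931.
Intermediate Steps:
f = -6
z(U) = -5/2 (z(U) = (-6 - 4)/(4 + 0) = -10/4 = -10*1/4 = -5/2)
((15 + z(-2)) + (79 + 34))*(-111) = ((15 - 5/2) + (79 + 34))*(-111) = (25/2 + 113)*(-111) = (251/2)*(-111) = -27861/2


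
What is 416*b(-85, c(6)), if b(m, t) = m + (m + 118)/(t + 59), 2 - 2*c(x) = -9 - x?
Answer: -1582048/45 ≈ -35157.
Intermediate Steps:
c(x) = 11/2 + x/2 (c(x) = 1 - (-9 - x)/2 = 1 + (9/2 + x/2) = 11/2 + x/2)
b(m, t) = m + (118 + m)/(59 + t)
416*b(-85, c(6)) = 416*((118 + 60*(-85) - 85*(11/2 + (½)*6))/(59 + (11/2 + (½)*6))) = 416*((118 - 5100 - 85*(11/2 + 3))/(59 + (11/2 + 3))) = 416*((118 - 5100 - 85*17/2)/(59 + 17/2)) = 416*((118 - 5100 - 1445/2)/(135/2)) = 416*((2/135)*(-11409/2)) = 416*(-3803/45) = -1582048/45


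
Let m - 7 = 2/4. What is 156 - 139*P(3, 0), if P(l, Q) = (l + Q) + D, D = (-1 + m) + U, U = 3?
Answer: -3163/2 ≈ -1581.5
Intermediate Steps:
m = 15/2 (m = 7 + 2/4 = 7 + 2*(¼) = 7 + ½ = 15/2 ≈ 7.5000)
D = 19/2 (D = (-1 + 15/2) + 3 = 13/2 + 3 = 19/2 ≈ 9.5000)
P(l, Q) = 19/2 + Q + l (P(l, Q) = (l + Q) + 19/2 = (Q + l) + 19/2 = 19/2 + Q + l)
156 - 139*P(3, 0) = 156 - 139*(19/2 + 0 + 3) = 156 - 139*25/2 = 156 - 3475/2 = -3163/2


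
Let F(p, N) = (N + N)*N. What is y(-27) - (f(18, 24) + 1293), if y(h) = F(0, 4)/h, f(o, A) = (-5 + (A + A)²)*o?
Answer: -1152257/27 ≈ -42676.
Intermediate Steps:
F(p, N) = 2*N² (F(p, N) = (2*N)*N = 2*N²)
f(o, A) = o*(-5 + 4*A²) (f(o, A) = (-5 + (2*A)²)*o = (-5 + 4*A²)*o = o*(-5 + 4*A²))
y(h) = 32/h (y(h) = (2*4²)/h = (2*16)/h = 32/h)
y(-27) - (f(18, 24) + 1293) = 32/(-27) - (18*(-5 + 4*24²) + 1293) = 32*(-1/27) - (18*(-5 + 4*576) + 1293) = -32/27 - (18*(-5 + 2304) + 1293) = -32/27 - (18*2299 + 1293) = -32/27 - (41382 + 1293) = -32/27 - 1*42675 = -32/27 - 42675 = -1152257/27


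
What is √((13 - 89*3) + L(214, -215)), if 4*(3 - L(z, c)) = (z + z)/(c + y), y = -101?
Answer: 3*I*√695279/158 ≈ 15.832*I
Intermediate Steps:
L(z, c) = 3 - z/(2*(-101 + c)) (L(z, c) = 3 - (z + z)/(4*(c - 101)) = 3 - 2*z/(4*(-101 + c)) = 3 - z/(2*(-101 + c)))
√((13 - 89*3) + L(214, -215)) = √((13 - 89*3) + (-606 - 1*214 + 6*(-215))/(2*(-101 - 215))) = √((13 - 267) + (½)*(-606 - 214 - 1290)/(-316)) = √(-254 + (½)*(-1/316)*(-2110)) = √(-254 + 1055/316) = √(-79209/316) = 3*I*√695279/158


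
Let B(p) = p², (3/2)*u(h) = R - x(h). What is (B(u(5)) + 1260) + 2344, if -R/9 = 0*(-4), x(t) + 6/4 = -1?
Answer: 32461/9 ≈ 3606.8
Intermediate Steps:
x(t) = -5/2 (x(t) = -3/2 - 1 = -5/2)
R = 0 (R = -0*(-4) = -9*0 = 0)
u(h) = 5/3 (u(h) = 2*(0 - 1*(-5/2))/3 = 2*(0 + 5/2)/3 = (⅔)*(5/2) = 5/3)
(B(u(5)) + 1260) + 2344 = ((5/3)² + 1260) + 2344 = (25/9 + 1260) + 2344 = 11365/9 + 2344 = 32461/9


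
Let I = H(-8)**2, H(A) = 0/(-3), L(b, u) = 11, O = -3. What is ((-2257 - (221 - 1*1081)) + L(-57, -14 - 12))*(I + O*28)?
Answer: 116424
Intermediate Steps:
H(A) = 0 (H(A) = 0*(-1/3) = 0)
I = 0 (I = 0**2 = 0)
((-2257 - (221 - 1*1081)) + L(-57, -14 - 12))*(I + O*28) = ((-2257 - (221 - 1*1081)) + 11)*(0 - 3*28) = ((-2257 - (221 - 1081)) + 11)*(0 - 84) = ((-2257 - 1*(-860)) + 11)*(-84) = ((-2257 + 860) + 11)*(-84) = (-1397 + 11)*(-84) = -1386*(-84) = 116424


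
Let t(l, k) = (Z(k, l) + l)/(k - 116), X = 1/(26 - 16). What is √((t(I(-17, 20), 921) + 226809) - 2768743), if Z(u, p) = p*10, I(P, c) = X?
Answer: I*√6588947117858/1610 ≈ 1594.3*I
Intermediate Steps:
X = ⅒ (X = 1/10 = ⅒ ≈ 0.10000)
I(P, c) = ⅒
Z(u, p) = 10*p
t(l, k) = 11*l/(-116 + k) (t(l, k) = (10*l + l)/(k - 116) = (11*l)/(-116 + k) = 11*l/(-116 + k))
√((t(I(-17, 20), 921) + 226809) - 2768743) = √((11*(⅒)/(-116 + 921) + 226809) - 2768743) = √((11*(⅒)/805 + 226809) - 2768743) = √((11*(⅒)*(1/805) + 226809) - 2768743) = √((11/8050 + 226809) - 2768743) = √(1825812461/8050 - 2768743) = √(-20462568689/8050) = I*√6588947117858/1610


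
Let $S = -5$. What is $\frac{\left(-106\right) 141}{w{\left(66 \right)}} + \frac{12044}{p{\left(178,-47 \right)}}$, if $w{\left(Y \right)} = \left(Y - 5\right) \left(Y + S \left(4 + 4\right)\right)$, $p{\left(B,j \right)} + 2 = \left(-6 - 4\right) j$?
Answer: $\frac{116414}{7137} \approx 16.311$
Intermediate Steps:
$p{\left(B,j \right)} = -2 - 10 j$ ($p{\left(B,j \right)} = -2 + \left(-6 - 4\right) j = -2 - 10 j$)
$w{\left(Y \right)} = \left(-40 + Y\right) \left(-5 + Y\right)$ ($w{\left(Y \right)} = \left(Y - 5\right) \left(Y - 5 \left(4 + 4\right)\right) = \left(-5 + Y\right) \left(Y - 40\right) = \left(-5 + Y\right) \left(-40 + Y\right) = \left(-40 + Y\right) \left(-5 + Y\right)$)
$\frac{\left(-106\right) 141}{w{\left(66 \right)}} + \frac{12044}{p{\left(178,-47 \right)}} = \frac{\left(-106\right) 141}{200 + 66^{2} - 2970} + \frac{12044}{-2 - -470} = - \frac{14946}{200 + 4356 - 2970} + \frac{12044}{-2 + 470} = - \frac{14946}{1586} + \frac{12044}{468} = \left(-14946\right) \frac{1}{1586} + 12044 \cdot \frac{1}{468} = - \frac{7473}{793} + \frac{3011}{117} = \frac{116414}{7137}$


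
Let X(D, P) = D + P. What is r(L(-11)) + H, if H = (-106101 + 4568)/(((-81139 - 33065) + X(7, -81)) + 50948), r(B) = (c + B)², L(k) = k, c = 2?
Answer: 5231263/63330 ≈ 82.603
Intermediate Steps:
r(B) = (2 + B)²
H = 101533/63330 (H = (-106101 + 4568)/(((-81139 - 33065) + (7 - 81)) + 50948) = -101533/((-114204 - 74) + 50948) = -101533/(-114278 + 50948) = -101533/(-63330) = -101533*(-1/63330) = 101533/63330 ≈ 1.6032)
r(L(-11)) + H = (2 - 11)² + 101533/63330 = (-9)² + 101533/63330 = 81 + 101533/63330 = 5231263/63330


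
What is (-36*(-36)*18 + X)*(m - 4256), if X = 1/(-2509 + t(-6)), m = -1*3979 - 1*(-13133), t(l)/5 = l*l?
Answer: 266112802078/2329 ≈ 1.1426e+8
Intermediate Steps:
t(l) = 5*l² (t(l) = 5*(l*l) = 5*l²)
m = 9154 (m = -3979 + 13133 = 9154)
X = -1/2329 (X = 1/(-2509 + 5*(-6)²) = 1/(-2509 + 5*36) = 1/(-2509 + 180) = 1/(-2329) = -1/2329 ≈ -0.00042937)
(-36*(-36)*18 + X)*(m - 4256) = (-36*(-36)*18 - 1/2329)*(9154 - 4256) = (1296*18 - 1/2329)*4898 = (23328 - 1/2329)*4898 = (54330911/2329)*4898 = 266112802078/2329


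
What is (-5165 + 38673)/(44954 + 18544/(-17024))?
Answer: 1876448/2517363 ≈ 0.74540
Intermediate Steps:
(-5165 + 38673)/(44954 + 18544/(-17024)) = 33508/(44954 + 18544*(-1/17024)) = 33508/(44954 - 61/56) = 33508/(2517363/56) = 33508*(56/2517363) = 1876448/2517363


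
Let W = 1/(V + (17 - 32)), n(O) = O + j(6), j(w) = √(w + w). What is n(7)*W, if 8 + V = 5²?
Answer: 7/2 + √3 ≈ 5.2320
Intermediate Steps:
j(w) = √2*√w (j(w) = √(2*w) = √2*√w)
V = 17 (V = -8 + 5² = -8 + 25 = 17)
n(O) = O + 2*√3 (n(O) = O + √2*√6 = O + 2*√3)
W = ½ (W = 1/(17 + (17 - 32)) = 1/(17 - 15) = 1/2 = ½ ≈ 0.50000)
n(7)*W = (7 + 2*√3)*(½) = 7/2 + √3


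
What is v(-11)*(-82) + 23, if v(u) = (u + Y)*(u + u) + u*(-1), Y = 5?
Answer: -11703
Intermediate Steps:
v(u) = -u + 2*u*(5 + u) (v(u) = (u + 5)*(u + u) + u*(-1) = (5 + u)*(2*u) - u = 2*u*(5 + u) - u = -u + 2*u*(5 + u))
v(-11)*(-82) + 23 = -11*(9 + 2*(-11))*(-82) + 23 = -11*(9 - 22)*(-82) + 23 = -11*(-13)*(-82) + 23 = 143*(-82) + 23 = -11726 + 23 = -11703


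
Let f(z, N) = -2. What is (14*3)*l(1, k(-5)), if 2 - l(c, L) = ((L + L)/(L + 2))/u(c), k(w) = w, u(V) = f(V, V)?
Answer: 154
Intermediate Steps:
u(V) = -2
l(c, L) = 2 + L/(2 + L) (l(c, L) = 2 - (L + L)/(L + 2)/(-2) = 2 - (2*L)/(2 + L)*(-1)/2 = 2 - 2*L/(2 + L)*(-1)/2 = 2 - (-1)*L/(2 + L) = 2 + L/(2 + L))
(14*3)*l(1, k(-5)) = (14*3)*((4 + 3*(-5))/(2 - 5)) = 42*((4 - 15)/(-3)) = 42*(-1/3*(-11)) = 42*(11/3) = 154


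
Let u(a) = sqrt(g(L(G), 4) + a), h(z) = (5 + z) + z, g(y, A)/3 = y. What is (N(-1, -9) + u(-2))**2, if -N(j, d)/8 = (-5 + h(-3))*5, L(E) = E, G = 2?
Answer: 58564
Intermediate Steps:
g(y, A) = 3*y
h(z) = 5 + 2*z
u(a) = sqrt(6 + a) (u(a) = sqrt(3*2 + a) = sqrt(6 + a))
N(j, d) = 240 (N(j, d) = -8*(-5 + (5 + 2*(-3)))*5 = -8*(-5 + (5 - 6))*5 = -8*(-5 - 1)*5 = -(-48)*5 = -8*(-30) = 240)
(N(-1, -9) + u(-2))**2 = (240 + sqrt(6 - 2))**2 = (240 + sqrt(4))**2 = (240 + 2)**2 = 242**2 = 58564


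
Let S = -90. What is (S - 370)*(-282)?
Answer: 129720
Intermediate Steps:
(S - 370)*(-282) = (-90 - 370)*(-282) = -460*(-282) = 129720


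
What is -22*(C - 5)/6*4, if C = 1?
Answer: 176/3 ≈ 58.667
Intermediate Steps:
-22*(C - 5)/6*4 = -22*(1 - 5)/6*4 = -11*(-4)/3*4 = -22*(-⅔)*4 = (44/3)*4 = 176/3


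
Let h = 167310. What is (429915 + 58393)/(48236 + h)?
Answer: 244154/107773 ≈ 2.2654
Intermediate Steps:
(429915 + 58393)/(48236 + h) = (429915 + 58393)/(48236 + 167310) = 488308/215546 = 488308*(1/215546) = 244154/107773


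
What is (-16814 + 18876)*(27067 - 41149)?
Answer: -29037084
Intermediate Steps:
(-16814 + 18876)*(27067 - 41149) = 2062*(-14082) = -29037084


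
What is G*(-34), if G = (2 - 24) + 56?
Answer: -1156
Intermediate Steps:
G = 34 (G = -22 + 56 = 34)
G*(-34) = 34*(-34) = -1156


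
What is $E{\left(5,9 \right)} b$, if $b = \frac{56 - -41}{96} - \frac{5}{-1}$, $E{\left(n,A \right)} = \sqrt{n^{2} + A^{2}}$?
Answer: $\frac{577 \sqrt{106}}{96} \approx 61.881$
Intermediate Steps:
$E{\left(n,A \right)} = \sqrt{A^{2} + n^{2}}$
$b = \frac{577}{96}$ ($b = \left(56 + 41\right) \frac{1}{96} - -5 = 97 \cdot \frac{1}{96} + 5 = \frac{97}{96} + 5 = \frac{577}{96} \approx 6.0104$)
$E{\left(5,9 \right)} b = \sqrt{9^{2} + 5^{2}} \cdot \frac{577}{96} = \sqrt{81 + 25} \cdot \frac{577}{96} = \sqrt{106} \cdot \frac{577}{96} = \frac{577 \sqrt{106}}{96}$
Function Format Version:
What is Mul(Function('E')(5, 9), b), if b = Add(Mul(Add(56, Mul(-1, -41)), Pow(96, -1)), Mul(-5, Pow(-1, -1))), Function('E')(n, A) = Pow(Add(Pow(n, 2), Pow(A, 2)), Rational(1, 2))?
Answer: Mul(Rational(577, 96), Pow(106, Rational(1, 2))) ≈ 61.881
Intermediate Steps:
Function('E')(n, A) = Pow(Add(Pow(A, 2), Pow(n, 2)), Rational(1, 2))
b = Rational(577, 96) (b = Add(Mul(Add(56, 41), Rational(1, 96)), Mul(-5, -1)) = Add(Mul(97, Rational(1, 96)), 5) = Add(Rational(97, 96), 5) = Rational(577, 96) ≈ 6.0104)
Mul(Function('E')(5, 9), b) = Mul(Pow(Add(Pow(9, 2), Pow(5, 2)), Rational(1, 2)), Rational(577, 96)) = Mul(Pow(Add(81, 25), Rational(1, 2)), Rational(577, 96)) = Mul(Pow(106, Rational(1, 2)), Rational(577, 96)) = Mul(Rational(577, 96), Pow(106, Rational(1, 2)))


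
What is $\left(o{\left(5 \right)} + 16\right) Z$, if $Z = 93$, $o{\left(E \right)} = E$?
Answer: $1953$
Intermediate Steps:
$\left(o{\left(5 \right)} + 16\right) Z = \left(5 + 16\right) 93 = 21 \cdot 93 = 1953$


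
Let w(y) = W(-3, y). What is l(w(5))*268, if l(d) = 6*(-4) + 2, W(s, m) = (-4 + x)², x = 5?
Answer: -5896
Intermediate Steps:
W(s, m) = 1 (W(s, m) = (-4 + 5)² = 1² = 1)
w(y) = 1
l(d) = -22 (l(d) = -24 + 2 = -22)
l(w(5))*268 = -22*268 = -5896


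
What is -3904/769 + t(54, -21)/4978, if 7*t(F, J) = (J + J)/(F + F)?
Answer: -349814785/68905476 ≈ -5.0767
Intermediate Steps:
t(F, J) = J/(7*F) (t(F, J) = ((J + J)/(F + F))/7 = ((2*J)/((2*F)))/7 = ((2*J)*(1/(2*F)))/7 = (J/F)/7 = J/(7*F))
-3904/769 + t(54, -21)/4978 = -3904/769 + ((⅐)*(-21)/54)/4978 = -3904*1/769 + ((⅐)*(-21)*(1/54))*(1/4978) = -3904/769 - 1/18*1/4978 = -3904/769 - 1/89604 = -349814785/68905476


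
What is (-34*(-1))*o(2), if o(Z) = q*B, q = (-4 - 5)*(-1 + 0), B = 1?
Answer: 306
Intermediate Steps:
q = 9 (q = -9*(-1) = 9)
o(Z) = 9 (o(Z) = 9*1 = 9)
(-34*(-1))*o(2) = -34*(-1)*9 = 34*9 = 306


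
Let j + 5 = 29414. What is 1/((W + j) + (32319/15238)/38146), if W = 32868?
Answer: 30593092/1905245992185 ≈ 1.6057e-5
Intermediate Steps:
j = 29409 (j = -5 + 29414 = 29409)
1/((W + j) + (32319/15238)/38146) = 1/((32868 + 29409) + (32319/15238)/38146) = 1/(62277 + (32319*(1/15238))*(1/38146)) = 1/(62277 + (1701/802)*(1/38146)) = 1/(62277 + 1701/30593092) = 1/(1905245992185/30593092) = 30593092/1905245992185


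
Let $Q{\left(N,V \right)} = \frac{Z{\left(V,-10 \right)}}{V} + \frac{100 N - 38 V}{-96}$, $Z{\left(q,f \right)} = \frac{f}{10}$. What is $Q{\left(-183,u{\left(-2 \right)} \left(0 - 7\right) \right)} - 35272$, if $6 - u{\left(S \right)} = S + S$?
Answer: $- \frac{14745809}{420} \approx -35109.0$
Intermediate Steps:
$Z{\left(q,f \right)} = \frac{f}{10}$ ($Z{\left(q,f \right)} = f \frac{1}{10} = \frac{f}{10}$)
$u{\left(S \right)} = 6 - 2 S$ ($u{\left(S \right)} = 6 - \left(S + S\right) = 6 - 2 S$)
$Q{\left(N,V \right)} = - \frac{1}{V} - \frac{25 N}{24} + \frac{19 V}{48}$ ($Q{\left(N,V \right)} = \frac{\frac{1}{10} \left(-10\right)}{V} + \frac{100 N - 38 V}{-96} = - \frac{1}{V} + \left(- 38 V + 100 N\right) \left(- \frac{1}{96}\right) = - \frac{1}{V} - \left(- \frac{19 V}{48} + \frac{25 N}{24}\right) = - \frac{1}{V} - \frac{25 N}{24} + \frac{19 V}{48}$)
$Q{\left(-183,u{\left(-2 \right)} \left(0 - 7\right) \right)} - 35272 = \left(- \frac{1}{\left(6 - -4\right) \left(0 - 7\right)} - - \frac{1525}{8} + \frac{19 \left(6 - -4\right) \left(0 - 7\right)}{48}\right) - 35272 = \left(- \frac{1}{\left(6 + 4\right) \left(-7\right)} + \frac{1525}{8} + \frac{19 \left(6 + 4\right) \left(-7\right)}{48}\right) - 35272 = \left(- \frac{1}{10 \left(-7\right)} + \frac{1525}{8} + \frac{19 \cdot 10 \left(-7\right)}{48}\right) - 35272 = \left(- \frac{1}{-70} + \frac{1525}{8} + \frac{19}{48} \left(-70\right)\right) - 35272 = \left(\left(-1\right) \left(- \frac{1}{70}\right) + \frac{1525}{8} - \frac{665}{24}\right) - 35272 = \left(\frac{1}{70} + \frac{1525}{8} - \frac{665}{24}\right) - 35272 = \frac{68431}{420} - 35272 = - \frac{14745809}{420}$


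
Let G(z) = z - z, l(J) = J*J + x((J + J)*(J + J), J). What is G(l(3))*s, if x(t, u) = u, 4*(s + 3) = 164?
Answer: 0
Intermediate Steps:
s = 38 (s = -3 + (¼)*164 = -3 + 41 = 38)
l(J) = J + J² (l(J) = J*J + J = J² + J = J + J²)
G(z) = 0
G(l(3))*s = 0*38 = 0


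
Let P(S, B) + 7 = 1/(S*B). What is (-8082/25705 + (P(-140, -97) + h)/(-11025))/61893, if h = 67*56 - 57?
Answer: -132033707/12593056864500 ≈ -1.0485e-5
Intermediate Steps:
h = 3695 (h = 3752 - 57 = 3695)
P(S, B) = -7 + 1/(B*S) (P(S, B) = -7 + 1/(S*B) = -7 + 1/(B*S))
(-8082/25705 + (P(-140, -97) + h)/(-11025))/61893 = (-8082/25705 + ((-7 + 1/(-97*(-140))) + 3695)/(-11025))/61893 = (-8082*1/25705 + ((-7 - 1/97*(-1/140)) + 3695)*(-1/11025))*(1/61893) = (-8082/25705 + ((-7 + 1/13580) + 3695)*(-1/11025))*(1/61893) = (-8082/25705 + (-95059/13580 + 3695)*(-1/11025))*(1/61893) = (-8082/25705 + (50083041/13580)*(-1/11025))*(1/61893) = (-8082/25705 - 16694347/49906500)*(1/61893) = -1716438191/2645044500*1/61893 = -132033707/12593056864500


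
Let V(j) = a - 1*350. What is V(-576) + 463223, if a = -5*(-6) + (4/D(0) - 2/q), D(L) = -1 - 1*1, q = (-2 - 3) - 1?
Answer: 1388704/3 ≈ 4.6290e+5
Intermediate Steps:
q = -6 (q = -5 - 1 = -6)
D(L) = -2 (D(L) = -1 - 1 = -2)
a = 85/3 (a = -5*(-6) + (4/(-2) - 2/(-6)) = 30 + (4*(-½) - 2*(-⅙)) = 30 + (-2 + ⅓) = 30 - 5/3 = 85/3 ≈ 28.333)
V(j) = -965/3 (V(j) = 85/3 - 1*350 = 85/3 - 350 = -965/3)
V(-576) + 463223 = -965/3 + 463223 = 1388704/3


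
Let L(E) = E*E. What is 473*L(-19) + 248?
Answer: 171001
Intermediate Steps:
L(E) = E**2
473*L(-19) + 248 = 473*(-19)**2 + 248 = 473*361 + 248 = 170753 + 248 = 171001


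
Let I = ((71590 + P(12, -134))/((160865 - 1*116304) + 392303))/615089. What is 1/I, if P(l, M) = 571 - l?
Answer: 268710240896/72149 ≈ 3.7244e+6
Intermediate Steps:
I = 72149/268710240896 (I = ((71590 + (571 - 1*12))/((160865 - 1*116304) + 392303))/615089 = ((71590 + (571 - 12))/((160865 - 116304) + 392303))*(1/615089) = ((71590 + 559)/(44561 + 392303))*(1/615089) = (72149/436864)*(1/615089) = 72149/268710240896 ≈ 2.6850e-7)
1/I = 1/(72149/268710240896) = 268710240896/72149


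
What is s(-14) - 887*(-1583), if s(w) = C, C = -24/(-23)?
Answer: 32294807/23 ≈ 1.4041e+6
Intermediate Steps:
C = 24/23 (C = -24*(-1/23) = 24/23 ≈ 1.0435)
s(w) = 24/23
s(-14) - 887*(-1583) = 24/23 - 887*(-1583) = 24/23 + 1404121 = 32294807/23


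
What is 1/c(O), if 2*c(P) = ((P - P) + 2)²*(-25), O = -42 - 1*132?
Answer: -1/50 ≈ -0.020000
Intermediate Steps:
O = -174 (O = -42 - 132 = -174)
c(P) = -50 (c(P) = (((P - P) + 2)²*(-25))/2 = ((0 + 2)²*(-25))/2 = (2²*(-25))/2 = (4*(-25))/2 = (½)*(-100) = -50)
1/c(O) = 1/(-50) = -1/50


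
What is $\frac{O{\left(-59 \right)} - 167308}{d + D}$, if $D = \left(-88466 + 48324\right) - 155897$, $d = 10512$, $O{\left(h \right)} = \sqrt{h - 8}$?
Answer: $\frac{167308}{185527} - \frac{i \sqrt{67}}{185527} \approx 0.9018 - 4.4119 \cdot 10^{-5} i$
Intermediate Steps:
$O{\left(h \right)} = \sqrt{-8 + h}$
$D = -196039$ ($D = -40142 - 155897 = -196039$)
$\frac{O{\left(-59 \right)} - 167308}{d + D} = \frac{\sqrt{-8 - 59} - 167308}{10512 - 196039} = \frac{\sqrt{-67} - 167308}{-185527} = \left(i \sqrt{67} - 167308\right) \left(- \frac{1}{185527}\right) = \left(-167308 + i \sqrt{67}\right) \left(- \frac{1}{185527}\right) = \frac{167308}{185527} - \frac{i \sqrt{67}}{185527}$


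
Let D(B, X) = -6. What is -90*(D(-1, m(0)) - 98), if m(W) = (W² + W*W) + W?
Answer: 9360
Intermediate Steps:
m(W) = W + 2*W² (m(W) = (W² + W²) + W = 2*W² + W = W + 2*W²)
-90*(D(-1, m(0)) - 98) = -90*(-6 - 98) = -90*(-104) = 9360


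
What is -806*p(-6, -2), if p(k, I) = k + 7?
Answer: -806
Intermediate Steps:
p(k, I) = 7 + k
-806*p(-6, -2) = -806*(7 - 6) = -806*1 = -806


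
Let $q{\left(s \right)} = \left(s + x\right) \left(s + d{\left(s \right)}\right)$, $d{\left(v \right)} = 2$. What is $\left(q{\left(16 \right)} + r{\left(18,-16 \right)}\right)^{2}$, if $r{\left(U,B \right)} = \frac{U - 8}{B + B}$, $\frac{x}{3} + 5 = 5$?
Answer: $\frac{21187609}{256} \approx 82764.0$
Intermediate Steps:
$x = 0$ ($x = -15 + 3 \cdot 5 = -15 + 15 = 0$)
$r{\left(U,B \right)} = \frac{-8 + U}{2 B}$
$q{\left(s \right)} = s \left(2 + s\right)$ ($q{\left(s \right)} = \left(s + 0\right) \left(s + 2\right) = s \left(2 + s\right)$)
$\left(q{\left(16 \right)} + r{\left(18,-16 \right)}\right)^{2} = \left(16 \left(2 + 16\right) + \frac{-8 + 18}{2 \left(-16\right)}\right)^{2} = \left(16 \cdot 18 + \frac{1}{2} \left(- \frac{1}{16}\right) 10\right)^{2} = \left(288 - \frac{5}{16}\right)^{2} = \left(\frac{4603}{16}\right)^{2} = \frac{21187609}{256}$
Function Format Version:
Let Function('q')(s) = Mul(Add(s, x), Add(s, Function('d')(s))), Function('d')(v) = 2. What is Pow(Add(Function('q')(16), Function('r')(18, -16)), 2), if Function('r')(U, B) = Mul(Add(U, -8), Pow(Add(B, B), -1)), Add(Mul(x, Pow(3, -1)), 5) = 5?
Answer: Rational(21187609, 256) ≈ 82764.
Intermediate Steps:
x = 0 (x = Add(-15, Mul(3, 5)) = Add(-15, 15) = 0)
Function('r')(U, B) = Mul(Rational(1, 2), Pow(B, -1), Add(-8, U)) (Function('r')(U, B) = Mul(Add(-8, U), Pow(Mul(2, B), -1)) = Mul(Add(-8, U), Mul(Rational(1, 2), Pow(B, -1))) = Mul(Rational(1, 2), Pow(B, -1), Add(-8, U)))
Function('q')(s) = Mul(s, Add(2, s)) (Function('q')(s) = Mul(Add(s, 0), Add(s, 2)) = Mul(s, Add(2, s)))
Pow(Add(Function('q')(16), Function('r')(18, -16)), 2) = Pow(Add(Mul(16, Add(2, 16)), Mul(Rational(1, 2), Pow(-16, -1), Add(-8, 18))), 2) = Pow(Add(Mul(16, 18), Mul(Rational(1, 2), Rational(-1, 16), 10)), 2) = Pow(Add(288, Rational(-5, 16)), 2) = Pow(Rational(4603, 16), 2) = Rational(21187609, 256)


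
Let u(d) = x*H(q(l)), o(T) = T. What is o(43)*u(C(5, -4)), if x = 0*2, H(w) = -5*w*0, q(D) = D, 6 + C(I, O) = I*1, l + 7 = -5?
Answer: 0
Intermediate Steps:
l = -12 (l = -7 - 5 = -12)
C(I, O) = -6 + I (C(I, O) = -6 + I*1 = -6 + I)
H(w) = 0
x = 0
u(d) = 0 (u(d) = 0*0 = 0)
o(43)*u(C(5, -4)) = 43*0 = 0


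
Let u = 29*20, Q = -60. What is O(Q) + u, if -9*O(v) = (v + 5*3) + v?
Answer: 1775/3 ≈ 591.67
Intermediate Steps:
O(v) = -5/3 - 2*v/9 (O(v) = -((v + 5*3) + v)/9 = -((v + 15) + v)/9 = -((15 + v) + v)/9 = -(15 + 2*v)/9 = -5/3 - 2*v/9)
u = 580
O(Q) + u = (-5/3 - 2/9*(-60)) + 580 = (-5/3 + 40/3) + 580 = 35/3 + 580 = 1775/3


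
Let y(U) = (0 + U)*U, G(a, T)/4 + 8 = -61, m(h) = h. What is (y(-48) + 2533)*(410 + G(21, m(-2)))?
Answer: 648158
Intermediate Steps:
G(a, T) = -276 (G(a, T) = -32 + 4*(-61) = -32 - 244 = -276)
y(U) = U**2 (y(U) = U*U = U**2)
(y(-48) + 2533)*(410 + G(21, m(-2))) = ((-48)**2 + 2533)*(410 - 276) = (2304 + 2533)*134 = 4837*134 = 648158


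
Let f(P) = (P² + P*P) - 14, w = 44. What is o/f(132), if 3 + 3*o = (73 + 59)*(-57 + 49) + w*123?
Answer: 1451/34834 ≈ 0.041655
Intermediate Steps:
f(P) = -14 + 2*P² (f(P) = (P² + P²) - 14 = 2*P² - 14 = -14 + 2*P²)
o = 1451 (o = -1 + ((73 + 59)*(-57 + 49) + 44*123)/3 = -1 + (132*(-8) + 5412)/3 = -1 + (-1056 + 5412)/3 = -1 + (⅓)*4356 = -1 + 1452 = 1451)
o/f(132) = 1451/(-14 + 2*132²) = 1451/(-14 + 2*17424) = 1451/(-14 + 34848) = 1451/34834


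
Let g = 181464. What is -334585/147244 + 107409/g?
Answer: -3741650137/2226623768 ≈ -1.6804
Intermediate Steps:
-334585/147244 + 107409/g = -334585/147244 + 107409/181464 = -334585*1/147244 + 107409*(1/181464) = -334585/147244 + 35803/60488 = -3741650137/2226623768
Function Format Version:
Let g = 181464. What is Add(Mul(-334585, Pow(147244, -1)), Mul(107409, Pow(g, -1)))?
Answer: Rational(-3741650137, 2226623768) ≈ -1.6804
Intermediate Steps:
Add(Mul(-334585, Pow(147244, -1)), Mul(107409, Pow(g, -1))) = Add(Mul(-334585, Pow(147244, -1)), Mul(107409, Pow(181464, -1))) = Add(Mul(-334585, Rational(1, 147244)), Mul(107409, Rational(1, 181464))) = Add(Rational(-334585, 147244), Rational(35803, 60488)) = Rational(-3741650137, 2226623768)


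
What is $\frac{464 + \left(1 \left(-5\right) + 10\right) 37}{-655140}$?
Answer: $- \frac{649}{655140} \approx -0.00099063$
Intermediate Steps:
$\frac{464 + \left(1 \left(-5\right) + 10\right) 37}{-655140} = \left(464 + \left(-5 + 10\right) 37\right) \left(- \frac{1}{655140}\right) = \left(464 + 5 \cdot 37\right) \left(- \frac{1}{655140}\right) = \left(464 + 185\right) \left(- \frac{1}{655140}\right) = 649 \left(- \frac{1}{655140}\right) = - \frac{649}{655140}$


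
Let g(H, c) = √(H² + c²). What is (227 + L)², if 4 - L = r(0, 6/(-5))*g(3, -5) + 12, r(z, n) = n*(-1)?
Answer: 1200249/25 - 2628*√34/5 ≈ 44945.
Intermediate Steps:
r(z, n) = -n
L = -8 - 6*√34/5 (L = 4 - ((-6/(-5))*√(3² + (-5)²) + 12) = 4 - ((-6*(-1)/5)*√(9 + 25) + 12) = 4 - ((-1*(-6/5))*√34 + 12) = 4 - (6*√34/5 + 12) = 4 - (12 + 6*√34/5) = 4 + (-12 - 6*√34/5) = -8 - 6*√34/5 ≈ -14.997)
(227 + L)² = (227 + (-8 - 6*√34/5))² = (219 - 6*√34/5)²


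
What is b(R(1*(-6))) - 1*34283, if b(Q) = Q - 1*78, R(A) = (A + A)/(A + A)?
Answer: -34360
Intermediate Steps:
R(A) = 1 (R(A) = (2*A)/((2*A)) = (2*A)*(1/(2*A)) = 1)
b(Q) = -78 + Q (b(Q) = Q - 78 = -78 + Q)
b(R(1*(-6))) - 1*34283 = (-78 + 1) - 1*34283 = -77 - 34283 = -34360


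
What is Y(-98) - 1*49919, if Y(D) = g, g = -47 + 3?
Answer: -49963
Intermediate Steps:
g = -44
Y(D) = -44
Y(-98) - 1*49919 = -44 - 1*49919 = -44 - 49919 = -49963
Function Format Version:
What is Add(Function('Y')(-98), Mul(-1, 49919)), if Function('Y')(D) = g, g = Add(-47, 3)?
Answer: -49963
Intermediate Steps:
g = -44
Function('Y')(D) = -44
Add(Function('Y')(-98), Mul(-1, 49919)) = Add(-44, Mul(-1, 49919)) = Add(-44, -49919) = -49963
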